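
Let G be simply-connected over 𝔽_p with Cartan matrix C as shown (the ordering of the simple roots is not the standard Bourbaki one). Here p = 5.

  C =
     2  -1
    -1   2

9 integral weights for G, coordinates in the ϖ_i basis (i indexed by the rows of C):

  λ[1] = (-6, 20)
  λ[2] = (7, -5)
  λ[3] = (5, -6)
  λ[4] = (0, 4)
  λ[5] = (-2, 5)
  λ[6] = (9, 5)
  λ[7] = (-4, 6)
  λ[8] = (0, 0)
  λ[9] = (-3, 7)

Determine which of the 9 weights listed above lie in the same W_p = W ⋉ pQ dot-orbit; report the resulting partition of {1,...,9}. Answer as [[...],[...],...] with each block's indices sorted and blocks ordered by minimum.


C ↔ A_2 under row/col permutation; |W(A_2)| = 6.

Folding the 9 weights λ_j+ρ into Ā_5 (reps in the given 2-coord order):

  λ_1 → (4, 0)
  λ_2 → (1, 1)
  λ_3 → (0, 4)
  λ_4 → (0, 4)
  λ_5 → (0, 4)
  λ_6 → (4, 0)
  λ_7 → (1, 2)
  λ_8 → (1, 1)
  λ_9 → (1, 2)

4 distinct reps among the 9 weights ⇒ 4 W_5-linkage classes:

[[1, 6], [2, 8], [3, 4, 5], [7, 9]]


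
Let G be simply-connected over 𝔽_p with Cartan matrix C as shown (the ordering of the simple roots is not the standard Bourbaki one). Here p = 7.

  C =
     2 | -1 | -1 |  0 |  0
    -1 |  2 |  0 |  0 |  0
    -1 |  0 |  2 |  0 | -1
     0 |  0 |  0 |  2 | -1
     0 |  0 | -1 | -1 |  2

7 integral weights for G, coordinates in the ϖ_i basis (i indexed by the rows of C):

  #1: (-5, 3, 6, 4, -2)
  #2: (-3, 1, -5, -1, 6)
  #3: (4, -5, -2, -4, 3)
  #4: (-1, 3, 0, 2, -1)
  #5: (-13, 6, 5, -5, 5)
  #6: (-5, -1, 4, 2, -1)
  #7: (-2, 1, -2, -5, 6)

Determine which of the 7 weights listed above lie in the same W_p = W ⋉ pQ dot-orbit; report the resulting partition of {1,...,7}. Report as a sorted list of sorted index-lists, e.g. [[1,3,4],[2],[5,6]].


A_5 Cartan matrix, 5 simple roots permuted; ρ=(1,1,1,1,1).

Folding the 7 weights λ_j+ρ into Ā_7 (reps in the given 5-coord order):

  1: (0, 4, 2, 0, 1) · 2: (0, 4, 2, 0, 1) · 3: (0, 3, 1, 2, 0) · 4: (0, 3, 1, 2, 0) · 5: (1, 0, 1, 4, 1) · 6: (0, 3, 1, 2, 0) · 7: (1, 0, 1, 4, 1)

The 7 indices split into 3 linkage classes (same alcove rep ⇔ same W_7-dot-orbit):

[[1, 2], [3, 4, 6], [5, 7]]


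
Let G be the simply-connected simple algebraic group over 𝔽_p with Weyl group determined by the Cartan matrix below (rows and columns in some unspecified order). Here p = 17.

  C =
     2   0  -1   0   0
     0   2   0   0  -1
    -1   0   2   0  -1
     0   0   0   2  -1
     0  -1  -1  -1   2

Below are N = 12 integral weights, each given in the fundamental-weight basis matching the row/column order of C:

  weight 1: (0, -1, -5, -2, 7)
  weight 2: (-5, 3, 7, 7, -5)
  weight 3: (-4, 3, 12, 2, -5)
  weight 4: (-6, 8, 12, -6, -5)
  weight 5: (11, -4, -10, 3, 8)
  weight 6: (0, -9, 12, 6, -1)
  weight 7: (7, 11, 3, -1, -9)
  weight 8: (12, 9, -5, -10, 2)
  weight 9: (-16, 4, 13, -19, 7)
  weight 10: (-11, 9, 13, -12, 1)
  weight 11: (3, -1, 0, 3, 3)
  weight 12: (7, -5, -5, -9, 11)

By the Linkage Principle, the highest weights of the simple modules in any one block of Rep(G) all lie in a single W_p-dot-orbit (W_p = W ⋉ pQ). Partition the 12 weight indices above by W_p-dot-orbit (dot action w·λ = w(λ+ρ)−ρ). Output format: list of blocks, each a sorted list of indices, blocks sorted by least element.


C ↔ D_5 under row/col permutation; |W(D_5)| = 1920.

Folding the 12 weights λ_j+ρ into Ā_17 (reps in the given 5-coord order):

  λ_1+ρ ↦ (3, 0, 1, 1, 3);  λ_2+ρ ↦ (4, 0, 0, 4, 4);  λ_3+ρ ↦ (3, 0, 1, 1, 3);  λ_4+ρ ↦ (4, 0, 0, 4, 4);  λ_5+ρ ↦ (3, 0, 1, 1, 3);  λ_6+ρ ↦ (3, 0, 1, 1, 3);  λ_7+ρ ↦ (4, 0, 0, 4, 4);  λ_8+ρ ↦ (3, 0, 1, 1, 3);  λ_9+ρ ↦ (1, 1, 4, 2, 0);  λ_10+ρ ↦ (1, 1, 4, 2, 0);  λ_11+ρ ↦ (4, 0, 0, 4, 4);  λ_12+ρ ↦ (4, 0, 0, 4, 4)

Partition of {1..12} into 3 W_17-dot-orbits:

[[1, 3, 5, 6, 8], [2, 4, 7, 11, 12], [9, 10]]


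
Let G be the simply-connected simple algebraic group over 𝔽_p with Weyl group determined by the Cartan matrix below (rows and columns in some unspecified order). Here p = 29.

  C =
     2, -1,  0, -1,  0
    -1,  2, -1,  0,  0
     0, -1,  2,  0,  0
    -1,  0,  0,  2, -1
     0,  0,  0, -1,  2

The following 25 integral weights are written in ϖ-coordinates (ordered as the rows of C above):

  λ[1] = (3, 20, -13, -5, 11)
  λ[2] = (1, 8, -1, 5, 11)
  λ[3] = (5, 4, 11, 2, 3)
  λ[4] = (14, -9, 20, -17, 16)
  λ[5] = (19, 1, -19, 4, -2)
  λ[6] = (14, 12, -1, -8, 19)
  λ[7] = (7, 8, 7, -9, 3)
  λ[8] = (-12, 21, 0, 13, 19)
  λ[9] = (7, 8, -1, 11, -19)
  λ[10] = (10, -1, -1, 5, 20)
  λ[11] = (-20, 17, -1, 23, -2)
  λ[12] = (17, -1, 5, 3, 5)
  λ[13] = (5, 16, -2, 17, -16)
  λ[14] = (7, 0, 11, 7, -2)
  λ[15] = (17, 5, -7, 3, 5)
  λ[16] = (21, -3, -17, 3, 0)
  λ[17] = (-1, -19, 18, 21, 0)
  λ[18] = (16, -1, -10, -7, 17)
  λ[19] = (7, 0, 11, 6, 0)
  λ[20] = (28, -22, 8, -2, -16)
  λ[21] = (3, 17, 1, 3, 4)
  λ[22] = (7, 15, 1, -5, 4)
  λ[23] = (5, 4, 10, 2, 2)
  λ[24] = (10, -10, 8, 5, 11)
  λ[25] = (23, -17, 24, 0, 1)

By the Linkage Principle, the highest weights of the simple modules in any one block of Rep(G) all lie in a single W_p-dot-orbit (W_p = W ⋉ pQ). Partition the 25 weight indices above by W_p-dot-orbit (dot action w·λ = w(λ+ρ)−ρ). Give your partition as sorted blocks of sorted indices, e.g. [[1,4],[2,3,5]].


Root system A_5: the 5×5 matrix C matches after relabeling.

Alcove-folded reps (p=29, 25 weights, presented ϖ-order):

  1: (0, 9, 8, 4, 4);  2: (2, 9, 0, 6, 12);  3: (6, 5, 11, 3, 3);  4: (8, 1, 12, 7, 1);  5: (4, 16, 2, 4, 1);  6: (8, 1, 12, 7, 1);  7: (0, 9, 8, 4, 4);  8: (6, 5, 11, 3, 3);  9: (2, 9, 0, 6, 12);  10: (2, 9, 0, 6, 12);  11: (18, 0, 1, 4, 1);  12: (18, 0, 1, 4, 1);  13: (6, 5, 11, 3, 3);  14: (8, 1, 12, 7, 1);  15: (18, 0, 1, 4, 1);  16: (4, 16, 2, 4, 1);  17: (18, 0, 1, 4, 1);  18: (2, 9, 0, 6, 12);  19: (8, 1, 12, 7, 1);  20: (8, 1, 12, 7, 1);  21: (4, 16, 2, 4, 1);  22: (4, 16, 2, 4, 1);  23: (6, 5, 11, 3, 3);  24: (2, 9, 0, 6, 12);  25: (4, 16, 2, 4, 1)

These 25 weights hit 6 W_29-dot-orbits; sizes (2, 5, 4, 5, 5, 4):

[[1, 7], [2, 9, 10, 18, 24], [3, 8, 13, 23], [4, 6, 14, 19, 20], [5, 16, 21, 22, 25], [11, 12, 15, 17]]


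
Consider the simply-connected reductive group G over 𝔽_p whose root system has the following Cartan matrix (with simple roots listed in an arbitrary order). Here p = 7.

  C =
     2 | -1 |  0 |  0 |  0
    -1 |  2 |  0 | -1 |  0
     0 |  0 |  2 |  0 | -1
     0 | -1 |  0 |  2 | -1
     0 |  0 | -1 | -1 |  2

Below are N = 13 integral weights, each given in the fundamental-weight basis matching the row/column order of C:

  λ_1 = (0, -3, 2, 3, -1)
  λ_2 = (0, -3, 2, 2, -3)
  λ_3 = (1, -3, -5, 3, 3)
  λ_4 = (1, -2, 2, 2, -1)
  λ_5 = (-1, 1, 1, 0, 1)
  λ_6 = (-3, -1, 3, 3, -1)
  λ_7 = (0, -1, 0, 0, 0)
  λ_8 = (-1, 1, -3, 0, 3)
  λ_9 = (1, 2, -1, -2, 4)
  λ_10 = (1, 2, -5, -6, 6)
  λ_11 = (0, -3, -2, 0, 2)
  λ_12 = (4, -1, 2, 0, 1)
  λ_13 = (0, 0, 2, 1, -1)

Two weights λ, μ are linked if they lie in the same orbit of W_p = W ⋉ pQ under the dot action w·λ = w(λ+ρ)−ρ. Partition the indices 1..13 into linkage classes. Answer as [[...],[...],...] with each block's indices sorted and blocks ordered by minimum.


A_5 Cartan matrix, 5 simple roots permuted; ρ=(1,1,1,1,1).

Each λ_j+ρ reduced to Ā_7; 5-tuples below use C's row order:

    λ_1 → (1, 1, 3, 2, 0)
    λ_2 → (1, 0, 1, 1, 1)
    λ_3 → (1, 1, 3, 2, 0)
    λ_4 → (1, 1, 3, 2, 0)
    λ_5 → (0, 2, 2, 1, 2)
    λ_6 → (1, 1, 3, 2, 0)
    λ_7 → (1, 0, 1, 1, 1)
    λ_8 → (0, 2, 2, 1, 2)
    λ_9 → (0, 2, 2, 1, 2)
    λ_10 → (0, 2, 2, 1, 2)
    λ_11 → (1, 0, 1, 1, 1)
    λ_12 → (1, 0, 1, 1, 1)
    λ_13 → (1, 1, 3, 2, 0)

The 13 indices split into 3 linkage classes (same alcove rep ⇔ same W_7-dot-orbit):

[[1, 3, 4, 6, 13], [2, 7, 11, 12], [5, 8, 9, 10]]


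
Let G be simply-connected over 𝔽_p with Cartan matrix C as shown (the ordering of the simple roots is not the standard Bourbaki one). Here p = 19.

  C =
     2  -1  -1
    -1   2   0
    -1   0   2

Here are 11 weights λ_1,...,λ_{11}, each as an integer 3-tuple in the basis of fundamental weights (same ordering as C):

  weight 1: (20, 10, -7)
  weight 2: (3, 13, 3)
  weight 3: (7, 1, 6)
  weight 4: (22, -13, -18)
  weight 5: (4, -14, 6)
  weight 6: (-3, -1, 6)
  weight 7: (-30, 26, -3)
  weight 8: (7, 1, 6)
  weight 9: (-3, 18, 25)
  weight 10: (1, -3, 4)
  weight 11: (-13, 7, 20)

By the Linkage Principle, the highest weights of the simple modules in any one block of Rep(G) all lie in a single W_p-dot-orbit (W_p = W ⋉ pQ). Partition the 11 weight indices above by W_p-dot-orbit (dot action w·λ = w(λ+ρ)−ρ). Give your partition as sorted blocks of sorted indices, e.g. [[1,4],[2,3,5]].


C ↔ A_3 under row/col permutation; |W(A_3)| = 24.

Ā_19 reps of the 11 weights (A_3, coords as presented):

  λ_1+ρ ↦ (6, 2, 7)
  λ_2+ρ ↦ (4, 11, 1)
  λ_3+ρ ↦ (8, 2, 7)
  λ_4+ρ ↦ (6, 2, 7)
  λ_5+ρ ↦ (7, 5, 1)
  λ_6+ρ ↦ (0, 2, 5)
  λ_7+ρ ↦ (8, 2, 7)
  λ_8+ρ ↦ (8, 2, 7)
  λ_9+ρ ↦ (0, 2, 5)
  λ_10+ρ ↦ (0, 2, 5)
  λ_11+ρ ↦ (8, 2, 7)

The 11 indices split into 5 linkage classes (same alcove rep ⇔ same W_19-dot-orbit):

[[1, 4], [2], [3, 7, 8, 11], [5], [6, 9, 10]]


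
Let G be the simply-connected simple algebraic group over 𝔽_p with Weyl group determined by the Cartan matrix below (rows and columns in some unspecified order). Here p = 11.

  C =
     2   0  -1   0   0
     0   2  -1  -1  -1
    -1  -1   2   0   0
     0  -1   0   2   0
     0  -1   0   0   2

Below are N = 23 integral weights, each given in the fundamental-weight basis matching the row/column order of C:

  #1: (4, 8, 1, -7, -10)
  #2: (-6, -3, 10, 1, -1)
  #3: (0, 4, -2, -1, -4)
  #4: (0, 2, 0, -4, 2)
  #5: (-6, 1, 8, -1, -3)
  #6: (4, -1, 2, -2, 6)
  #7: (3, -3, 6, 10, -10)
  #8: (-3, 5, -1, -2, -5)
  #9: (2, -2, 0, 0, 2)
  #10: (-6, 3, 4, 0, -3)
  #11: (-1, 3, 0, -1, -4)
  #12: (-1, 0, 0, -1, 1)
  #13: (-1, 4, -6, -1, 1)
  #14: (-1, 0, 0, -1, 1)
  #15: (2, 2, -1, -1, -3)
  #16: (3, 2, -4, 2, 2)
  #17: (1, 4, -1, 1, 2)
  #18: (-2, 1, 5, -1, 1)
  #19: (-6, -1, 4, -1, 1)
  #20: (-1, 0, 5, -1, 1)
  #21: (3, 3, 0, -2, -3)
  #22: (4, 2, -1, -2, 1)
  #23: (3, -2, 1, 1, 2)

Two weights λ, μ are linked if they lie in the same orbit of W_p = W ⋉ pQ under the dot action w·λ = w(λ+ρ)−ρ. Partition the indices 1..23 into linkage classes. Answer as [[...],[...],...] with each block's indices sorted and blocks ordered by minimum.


Dynkin diagram of C (from the 8 off-diagonal −1 entries): D_5.

λ_j+ρ reflected into Ā_11 (⟨·,θ^∨⟩≤11); 5-tuples as given:

  [1] (0, 1, 1, 0, 3);  [2] (5, 0, 0, 0, 2);  [3] (0, 1, 1, 0, 3);  [4] (1, 0, 1, 3, 3);  [5] (5, 0, 0, 0, 2);  [6] (1, 0, 1, 3, 3);  [7] (5, 0, 0, 0, 2);  [8] (0, 1, 1, 0, 3);  [9] (3, 1, 0, 0, 2);  [10] (4, 1, 1, 1, 2);  [11] (0, 1, 1, 0, 3);  [12] (0, 1, 1, 0, 2);  [13] (5, 0, 0, 0, 2);  [14] (0, 1, 1, 0, 2);  [15] (3, 1, 0, 0, 2);  [16] (1, 0, 1, 3, 3);  [17] (4, 1, 1, 1, 2);  [18] (0, 1, 1, 0, 2);  [19] (5, 0, 0, 0, 2);  [20] (0, 1, 1, 0, 2);  [21] (4, 1, 1, 1, 2);  [22] (4, 1, 1, 1, 2);  [23] (4, 1, 1, 1, 2)

The 23 indices split into 6 linkage classes (same alcove rep ⇔ same W_11-dot-orbit):

[[1, 3, 8, 11], [2, 5, 7, 13, 19], [4, 6, 16], [9, 15], [10, 17, 21, 22, 23], [12, 14, 18, 20]]


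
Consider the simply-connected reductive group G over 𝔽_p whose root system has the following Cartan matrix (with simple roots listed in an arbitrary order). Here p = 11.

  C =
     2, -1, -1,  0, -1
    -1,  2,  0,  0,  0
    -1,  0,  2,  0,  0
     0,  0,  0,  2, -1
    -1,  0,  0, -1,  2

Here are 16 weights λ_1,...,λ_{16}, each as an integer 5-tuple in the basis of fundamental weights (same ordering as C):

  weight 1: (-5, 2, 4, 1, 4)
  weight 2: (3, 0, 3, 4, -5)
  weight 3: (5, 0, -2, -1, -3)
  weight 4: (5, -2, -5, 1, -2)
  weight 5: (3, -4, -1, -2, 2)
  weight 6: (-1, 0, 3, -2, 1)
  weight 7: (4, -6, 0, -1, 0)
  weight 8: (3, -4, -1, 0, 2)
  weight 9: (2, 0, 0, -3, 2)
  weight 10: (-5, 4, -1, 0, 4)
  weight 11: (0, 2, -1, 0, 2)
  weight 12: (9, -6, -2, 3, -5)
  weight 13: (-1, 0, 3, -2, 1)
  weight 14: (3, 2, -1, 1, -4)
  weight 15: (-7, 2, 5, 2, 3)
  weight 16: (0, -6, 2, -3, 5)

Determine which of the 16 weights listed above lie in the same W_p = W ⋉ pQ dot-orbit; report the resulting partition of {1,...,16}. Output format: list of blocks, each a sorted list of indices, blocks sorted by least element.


Root system D_5: the 5×5 matrix C matches after relabeling.

Folding the 16 weights λ_j+ρ into Ā_11 (reps in the given 5-coord order):

    λ_1 → (3, 1, 1, 2, 0)
    λ_2 → (0, 1, 4, 1, 1)
    λ_3 → (3, 1, 1, 2, 0)
    λ_4 → (0, 1, 4, 1, 1)
    λ_5 → (1, 3, 0, 1, 2)
    λ_6 → (0, 1, 4, 1, 1)
    λ_7 → (0, 5, 1, 0, 1)
    λ_8 → (1, 3, 0, 1, 2)
    λ_9 → (3, 1, 1, 2, 0)
    λ_10 → (0, 1, 4, 1, 1)
    λ_11 → (1, 3, 0, 1, 2)
    λ_12 → (0, 5, 1, 0, 1)
    λ_13 → (0, 1, 4, 1, 1)
    λ_14 → (1, 3, 0, 1, 2)
    λ_15 → (1, 3, 0, 1, 2)
    λ_16 → (3, 1, 1, 2, 0)

Grouping the 16 weights by Ā_11-representative: 4 linkage classes.

[[1, 3, 9, 16], [2, 4, 6, 10, 13], [5, 8, 11, 14, 15], [7, 12]]


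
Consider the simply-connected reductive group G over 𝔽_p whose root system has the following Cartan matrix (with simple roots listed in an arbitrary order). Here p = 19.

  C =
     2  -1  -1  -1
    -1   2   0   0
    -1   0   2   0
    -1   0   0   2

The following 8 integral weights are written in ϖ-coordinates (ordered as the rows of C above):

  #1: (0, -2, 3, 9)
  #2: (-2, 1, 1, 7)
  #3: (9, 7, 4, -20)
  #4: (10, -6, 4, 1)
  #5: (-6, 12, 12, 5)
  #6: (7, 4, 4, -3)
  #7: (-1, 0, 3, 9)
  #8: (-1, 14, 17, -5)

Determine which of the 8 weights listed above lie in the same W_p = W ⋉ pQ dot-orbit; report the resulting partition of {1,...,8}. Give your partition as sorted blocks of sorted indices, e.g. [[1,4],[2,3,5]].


Root system D_4: the 4×4 matrix C matches after relabeling.

Alcove-folded reps (p=19, 8 weights, presented ϖ-order):

  1: (0, 1, 4, 10)
  2: (1, 1, 1, 7)
  3: (0, 1, 4, 10)
  4: (1, 5, 5, 2)
  5: (1, 5, 5, 2)
  6: (1, 5, 5, 2)
  7: (0, 1, 4, 10)
  8: (0, 1, 4, 10)

Grouping the 8 weights by Ā_19-representative: 3 linkage classes.

[[1, 3, 7, 8], [2], [4, 5, 6]]


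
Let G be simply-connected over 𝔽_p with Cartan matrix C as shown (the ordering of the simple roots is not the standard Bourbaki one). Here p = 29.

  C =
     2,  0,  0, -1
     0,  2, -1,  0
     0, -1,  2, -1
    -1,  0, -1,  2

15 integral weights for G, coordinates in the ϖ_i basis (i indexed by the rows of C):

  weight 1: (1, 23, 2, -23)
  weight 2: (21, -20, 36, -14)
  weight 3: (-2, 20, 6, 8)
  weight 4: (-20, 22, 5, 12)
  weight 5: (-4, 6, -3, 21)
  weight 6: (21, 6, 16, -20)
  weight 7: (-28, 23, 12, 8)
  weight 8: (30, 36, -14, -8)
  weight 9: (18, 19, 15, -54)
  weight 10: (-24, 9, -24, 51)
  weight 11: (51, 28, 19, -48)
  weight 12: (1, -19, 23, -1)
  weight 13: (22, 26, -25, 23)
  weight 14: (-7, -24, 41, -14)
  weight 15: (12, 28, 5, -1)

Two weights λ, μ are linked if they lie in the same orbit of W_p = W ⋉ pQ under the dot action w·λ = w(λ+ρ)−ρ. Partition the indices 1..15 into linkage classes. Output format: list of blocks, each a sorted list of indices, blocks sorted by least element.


C ↔ A_4 under row/col permutation; |W(A_4)| = 120.

Ā_29 reps of the 15 weights (A_4, coords as presented):

  λ_1 → (3, 5, 2, 17)
  λ_2 → (8, 2, 5, 5)
  λ_3 → (7, 13, 7, 1)
  λ_4 → (0, 10, 0, 6)
  λ_5 → (3, 5, 2, 17)
  λ_6 → (3, 5, 2, 17)
  λ_7 → (8, 2, 5, 5)
  λ_8 → (8, 2, 5, 5)
  λ_9 → (8, 2, 5, 5)
  λ_10 → (0, 10, 0, 6)
  λ_11 → (2, 5, 4, 0)
  λ_12 → (2, 18, 6, 0)
  λ_13 → (2, 18, 6, 0)
  λ_14 → (0, 10, 0, 6)
  λ_15 → (0, 10, 0, 6)

These 15 weights hit 6 W_29-dot-orbits; sizes (3, 4, 1, 4, 1, 2):

[[1, 5, 6], [2, 7, 8, 9], [3], [4, 10, 14, 15], [11], [12, 13]]


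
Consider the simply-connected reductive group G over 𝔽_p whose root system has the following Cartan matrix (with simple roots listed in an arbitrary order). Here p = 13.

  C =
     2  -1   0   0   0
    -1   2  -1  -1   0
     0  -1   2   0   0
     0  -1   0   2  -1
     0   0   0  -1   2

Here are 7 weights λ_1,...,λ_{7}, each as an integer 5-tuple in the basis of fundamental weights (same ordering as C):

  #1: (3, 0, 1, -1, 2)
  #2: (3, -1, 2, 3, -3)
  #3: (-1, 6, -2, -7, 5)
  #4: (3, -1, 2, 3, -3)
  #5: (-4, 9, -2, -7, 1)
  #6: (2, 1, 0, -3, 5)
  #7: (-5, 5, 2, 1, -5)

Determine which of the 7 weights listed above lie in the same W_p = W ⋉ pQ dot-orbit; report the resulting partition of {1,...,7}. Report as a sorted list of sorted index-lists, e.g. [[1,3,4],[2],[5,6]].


Type D_5, rank 5, |W|=1920; reorder rows/cols to standard.

Ā_13 reps of the 7 weights (D_5, coords as presented):

  λ_1 → (4, 1, 2, 0, 3)
  λ_2 → (4, 0, 3, 2, 2)
  λ_3 → (0, 0, 1, 6, 0)
  λ_4 → (4, 0, 3, 2, 2)
  λ_5 → (3, 0, 1, 2, 4)
  λ_6 → (3, 0, 1, 2, 4)
  λ_7 → (4, 0, 3, 2, 2)

These 7 weights hit 4 W_13-dot-orbits; sizes (1, 3, 1, 2):

[[1], [2, 4, 7], [3], [5, 6]]


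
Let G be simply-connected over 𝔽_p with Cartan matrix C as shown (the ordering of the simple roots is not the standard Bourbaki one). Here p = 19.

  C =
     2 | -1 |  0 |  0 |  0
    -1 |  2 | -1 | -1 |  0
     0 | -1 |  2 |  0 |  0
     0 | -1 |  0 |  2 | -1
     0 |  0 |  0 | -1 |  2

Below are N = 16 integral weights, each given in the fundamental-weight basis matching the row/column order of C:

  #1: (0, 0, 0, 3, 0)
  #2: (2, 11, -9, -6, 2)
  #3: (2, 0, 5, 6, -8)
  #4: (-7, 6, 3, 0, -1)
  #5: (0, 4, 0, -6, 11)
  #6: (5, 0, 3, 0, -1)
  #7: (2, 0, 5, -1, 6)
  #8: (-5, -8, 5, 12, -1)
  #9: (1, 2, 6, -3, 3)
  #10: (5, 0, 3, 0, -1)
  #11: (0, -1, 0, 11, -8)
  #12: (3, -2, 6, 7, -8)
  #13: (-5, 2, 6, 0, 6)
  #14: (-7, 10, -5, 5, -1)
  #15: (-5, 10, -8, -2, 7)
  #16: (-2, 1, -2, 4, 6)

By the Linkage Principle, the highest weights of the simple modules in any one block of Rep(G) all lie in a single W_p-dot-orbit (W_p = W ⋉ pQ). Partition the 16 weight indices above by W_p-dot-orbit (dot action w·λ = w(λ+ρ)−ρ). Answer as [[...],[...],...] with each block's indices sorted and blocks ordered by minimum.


Cartan matrix: type D_5 (|W|=1920); un-permuting the 5 rows.

Alcove-folded reps (p=19, 16 weights, presented ϖ-order):

    λ_1+ρ ↦ (1, 1, 1, 4, 1)
    λ_2+ρ ↦ (2, 1, 7, 2, 2)
    λ_3+ρ ↦ (3, 1, 6, 0, 7)
    λ_4+ρ ↦ (6, 1, 4, 1, 0)
    λ_5+ρ ↦ (1, 0, 1, 5, 7)
    λ_6+ρ ↦ (6, 1, 4, 1, 0)
    λ_7+ρ ↦ (3, 1, 6, 0, 7)
    λ_8+ρ ↦ (6, 1, 4, 1, 0)
    λ_9+ρ ↦ (2, 1, 7, 2, 2)
    λ_10+ρ ↦ (6, 1, 4, 1, 0)
    λ_11+ρ ↦ (1, 0, 1, 5, 7)
    λ_12+ρ ↦ (3, 1, 6, 0, 7)
    λ_13+ρ ↦ (3, 1, 6, 0, 7)
    λ_14+ρ ↦ (6, 1, 4, 1, 0)
    λ_15+ρ ↦ (3, 1, 6, 0, 7)
    λ_16+ρ ↦ (1, 0, 1, 5, 7)

5 distinct reps among the 16 weights ⇒ 5 W_19-linkage classes:

[[1], [2, 9], [3, 7, 12, 13, 15], [4, 6, 8, 10, 14], [5, 11, 16]]


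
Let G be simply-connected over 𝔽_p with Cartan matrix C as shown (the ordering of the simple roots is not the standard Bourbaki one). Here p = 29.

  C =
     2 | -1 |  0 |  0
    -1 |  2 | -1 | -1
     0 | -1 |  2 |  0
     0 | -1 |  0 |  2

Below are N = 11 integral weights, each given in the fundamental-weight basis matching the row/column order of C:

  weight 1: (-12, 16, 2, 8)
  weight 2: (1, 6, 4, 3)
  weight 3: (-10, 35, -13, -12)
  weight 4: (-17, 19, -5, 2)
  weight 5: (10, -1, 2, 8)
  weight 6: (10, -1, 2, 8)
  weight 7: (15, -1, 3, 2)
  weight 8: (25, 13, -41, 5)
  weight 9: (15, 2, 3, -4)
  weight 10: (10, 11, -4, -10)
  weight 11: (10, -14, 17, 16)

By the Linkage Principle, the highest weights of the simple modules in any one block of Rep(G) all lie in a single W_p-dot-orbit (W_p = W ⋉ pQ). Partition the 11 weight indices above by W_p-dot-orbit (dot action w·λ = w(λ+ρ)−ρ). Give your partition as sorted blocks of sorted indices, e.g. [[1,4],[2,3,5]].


Root system D_4: the 4×4 matrix C matches after relabeling.

Ā_29 reps of the 11 weights (D_4, coords as presented):

  [1] (11, 0, 3, 9);  [2] (2, 7, 5, 4);  [3] (2, 7, 5, 4);  [4] (16, 0, 4, 3);  [5] (11, 0, 3, 9);  [6] (11, 0, 3, 9);  [7] (16, 0, 4, 3);  [8] (11, 0, 3, 9);  [9] (16, 0, 4, 3);  [10] (11, 0, 3, 9);  [11] (2, 7, 5, 4)

3 distinct reps among the 11 weights ⇒ 3 W_29-linkage classes:

[[1, 5, 6, 8, 10], [2, 3, 11], [4, 7, 9]]


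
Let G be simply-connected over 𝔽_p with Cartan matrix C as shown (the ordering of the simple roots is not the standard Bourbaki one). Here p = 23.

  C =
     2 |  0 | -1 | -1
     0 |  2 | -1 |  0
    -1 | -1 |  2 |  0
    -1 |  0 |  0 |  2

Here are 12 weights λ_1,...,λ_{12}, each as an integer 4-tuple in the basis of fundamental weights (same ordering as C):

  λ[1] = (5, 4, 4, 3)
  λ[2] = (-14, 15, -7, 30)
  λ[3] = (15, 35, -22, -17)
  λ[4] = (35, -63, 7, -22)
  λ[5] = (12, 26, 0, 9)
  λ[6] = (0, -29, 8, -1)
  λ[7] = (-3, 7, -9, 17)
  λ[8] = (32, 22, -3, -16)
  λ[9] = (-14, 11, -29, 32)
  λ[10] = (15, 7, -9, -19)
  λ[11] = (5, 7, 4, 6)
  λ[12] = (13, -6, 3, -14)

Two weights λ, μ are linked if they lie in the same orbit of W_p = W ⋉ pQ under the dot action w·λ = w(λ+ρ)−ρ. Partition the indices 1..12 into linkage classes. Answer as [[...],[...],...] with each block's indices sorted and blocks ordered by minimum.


Cartan matrix: type A_4 (|W|=120); un-permuting the 4 rows.

Alcove-folded reps (p=23, 12 weights, presented ϖ-order):

  λ_1+ρ ↦ (6, 5, 5, 4);  λ_2+ρ ↦ (6, 5, 5, 4);  λ_3+ρ ↦ (8, 2, 0, 8);  λ_4+ρ ↦ (8, 2, 0, 8);  λ_5+ρ ↦ (0, 4, 1, 13);  λ_6+ρ ↦ (0, 4, 1, 13);  λ_7+ρ ↦ (8, 2, 0, 8);  λ_8+ρ ↦ (8, 2, 0, 8);  λ_9+ρ ↦ (6, 5, 5, 4);  λ_10+ρ ↦ (8, 2, 0, 8);  λ_11+ρ ↦ (6, 5, 5, 4);  λ_12+ρ ↦ (0, 4, 1, 13)

These 12 weights hit 3 W_23-dot-orbits; sizes (4, 5, 3):

[[1, 2, 9, 11], [3, 4, 7, 8, 10], [5, 6, 12]]


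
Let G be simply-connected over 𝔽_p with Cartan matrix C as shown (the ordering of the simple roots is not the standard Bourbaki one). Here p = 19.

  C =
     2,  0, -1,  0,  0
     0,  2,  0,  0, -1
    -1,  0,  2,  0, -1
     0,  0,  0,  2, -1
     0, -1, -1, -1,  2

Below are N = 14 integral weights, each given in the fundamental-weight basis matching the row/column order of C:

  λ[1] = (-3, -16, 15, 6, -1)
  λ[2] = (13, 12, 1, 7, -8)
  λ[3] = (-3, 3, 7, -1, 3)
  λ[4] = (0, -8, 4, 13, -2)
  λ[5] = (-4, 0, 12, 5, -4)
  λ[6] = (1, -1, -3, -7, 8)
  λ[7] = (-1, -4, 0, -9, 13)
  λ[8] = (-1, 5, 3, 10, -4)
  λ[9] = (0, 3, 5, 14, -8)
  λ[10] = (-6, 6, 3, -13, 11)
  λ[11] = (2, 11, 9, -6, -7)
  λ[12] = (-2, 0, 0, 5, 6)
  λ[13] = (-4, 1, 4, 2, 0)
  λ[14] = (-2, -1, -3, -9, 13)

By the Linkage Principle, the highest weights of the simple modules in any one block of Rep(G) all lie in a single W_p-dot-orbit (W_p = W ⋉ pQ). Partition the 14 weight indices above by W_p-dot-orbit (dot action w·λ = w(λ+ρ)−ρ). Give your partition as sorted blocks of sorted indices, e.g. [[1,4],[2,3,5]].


C ↔ D_5 under row/col permutation; |W(D_5)| = 1920.

Ā_19 reps of the 14 weights (D_5, coords as presented):

    [1] (2, 0, 1, 8, 3)
    [2] (3, 2, 2, 3, 1)
    [3] (1, 4, 1, 0, 3)
    [4] (2, 1, 1, 6, 4)
    [5] (3, 2, 2, 3, 1)
    [6] (0, 0, 2, 6, 1)
    [7] (0, 3, 1, 8, 3)
    [8] (0, 3, 1, 8, 3)
    [9] (0, 3, 1, 8, 3)
    [10] (0, 3, 1, 8, 3)
    [11] (2, 1, 1, 6, 4)
    [12] (2, 1, 1, 6, 4)
    [13] (3, 2, 2, 3, 1)
    [14] (2, 0, 1, 8, 3)

Grouping the 14 weights by Ā_19-representative: 6 linkage classes.

[[1, 14], [2, 5, 13], [3], [4, 11, 12], [6], [7, 8, 9, 10]]


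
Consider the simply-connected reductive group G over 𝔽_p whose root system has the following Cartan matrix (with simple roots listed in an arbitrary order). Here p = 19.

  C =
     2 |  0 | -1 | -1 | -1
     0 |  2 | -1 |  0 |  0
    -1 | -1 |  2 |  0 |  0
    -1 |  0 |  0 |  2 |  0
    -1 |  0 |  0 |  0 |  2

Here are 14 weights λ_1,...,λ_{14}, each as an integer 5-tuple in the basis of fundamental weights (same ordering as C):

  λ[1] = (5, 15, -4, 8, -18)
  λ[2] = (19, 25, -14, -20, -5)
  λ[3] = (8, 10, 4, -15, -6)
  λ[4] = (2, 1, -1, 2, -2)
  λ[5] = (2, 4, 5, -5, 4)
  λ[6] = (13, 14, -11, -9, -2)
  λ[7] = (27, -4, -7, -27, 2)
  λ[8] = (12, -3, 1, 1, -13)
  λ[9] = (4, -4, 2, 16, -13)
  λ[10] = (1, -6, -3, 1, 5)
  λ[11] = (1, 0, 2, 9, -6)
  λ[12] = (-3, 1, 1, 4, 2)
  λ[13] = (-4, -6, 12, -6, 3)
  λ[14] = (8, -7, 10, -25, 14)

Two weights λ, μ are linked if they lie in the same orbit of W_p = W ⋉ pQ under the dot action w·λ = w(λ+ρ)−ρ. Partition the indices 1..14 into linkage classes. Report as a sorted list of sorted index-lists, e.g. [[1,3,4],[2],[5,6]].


Type D_5, rank 5, |W|=1920; reorder rows/cols to standard.

λ_j+ρ reflected into Ā_19 (⟨·,θ^∨⟩≤19); 5-tuples as given:

    [1] (2, 2, 0, 3, 1)
    [2] (3, 1, 0, 7, 2)
    [3] (1, 5, 0, 3, 4)
    [4] (2, 2, 0, 3, 1)
    [5] (1, 5, 0, 3, 4)
    [6] (1, 5, 0, 3, 4)
    [7] (3, 1, 0, 7, 2)
    [8] (1, 2, 0, 2, 12)
    [9] (3, 1, 0, 7, 2)
    [10] (2, 2, 0, 3, 1)
    [11] (3, 1, 0, 7, 2)
    [12] (2, 2, 0, 3, 1)
    [13] (1, 5, 0, 3, 4)
    [14] (1, 5, 0, 3, 4)

4 distinct reps among the 14 weights ⇒ 4 W_19-linkage classes:

[[1, 4, 10, 12], [2, 7, 9, 11], [3, 5, 6, 13, 14], [8]]


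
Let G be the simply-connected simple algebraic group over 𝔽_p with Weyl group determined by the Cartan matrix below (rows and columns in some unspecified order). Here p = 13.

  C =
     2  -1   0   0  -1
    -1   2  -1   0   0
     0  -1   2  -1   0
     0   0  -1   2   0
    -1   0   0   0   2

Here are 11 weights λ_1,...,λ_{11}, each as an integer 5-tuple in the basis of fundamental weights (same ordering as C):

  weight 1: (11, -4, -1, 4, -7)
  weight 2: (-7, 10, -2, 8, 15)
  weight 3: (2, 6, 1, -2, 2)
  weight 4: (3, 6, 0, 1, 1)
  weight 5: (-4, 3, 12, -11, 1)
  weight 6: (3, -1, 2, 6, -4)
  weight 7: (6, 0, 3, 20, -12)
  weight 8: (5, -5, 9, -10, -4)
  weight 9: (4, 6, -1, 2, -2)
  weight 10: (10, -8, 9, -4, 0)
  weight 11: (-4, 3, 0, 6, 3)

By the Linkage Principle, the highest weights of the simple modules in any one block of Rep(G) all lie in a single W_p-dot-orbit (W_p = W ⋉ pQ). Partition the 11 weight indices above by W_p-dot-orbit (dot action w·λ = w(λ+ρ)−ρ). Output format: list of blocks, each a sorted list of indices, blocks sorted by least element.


Dynkin diagram of C (from the 8 off-diagonal −1 entries): A_5.

Ā_13 reps of the 11 weights (A_5, coords as presented):

  λ_1+ρ ↦ (3, 0, 3, 1, 5);  λ_2+ρ ↦ (3, 0, 4, 1, 3);  λ_3+ρ ↦ (3, 7, 0, 1, 1);  λ_4+ρ ↦ (3, 7, 0, 1, 1);  λ_5+ρ ↦ (1, 0, 3, 6, 2);  λ_6+ρ ↦ (1, 0, 3, 6, 2);  λ_7+ρ ↦ (3, 1, 1, 7, 1);  λ_8+ρ ↦ (1, 0, 3, 6, 2);  λ_9+ρ ↦ (3, 7, 0, 1, 1);  λ_10+ρ ↦ (3, 7, 0, 1, 1);  λ_11+ρ ↦ (3, 1, 1, 7, 1)

The 11 indices split into 5 linkage classes (same alcove rep ⇔ same W_13-dot-orbit):

[[1], [2], [3, 4, 9, 10], [5, 6, 8], [7, 11]]


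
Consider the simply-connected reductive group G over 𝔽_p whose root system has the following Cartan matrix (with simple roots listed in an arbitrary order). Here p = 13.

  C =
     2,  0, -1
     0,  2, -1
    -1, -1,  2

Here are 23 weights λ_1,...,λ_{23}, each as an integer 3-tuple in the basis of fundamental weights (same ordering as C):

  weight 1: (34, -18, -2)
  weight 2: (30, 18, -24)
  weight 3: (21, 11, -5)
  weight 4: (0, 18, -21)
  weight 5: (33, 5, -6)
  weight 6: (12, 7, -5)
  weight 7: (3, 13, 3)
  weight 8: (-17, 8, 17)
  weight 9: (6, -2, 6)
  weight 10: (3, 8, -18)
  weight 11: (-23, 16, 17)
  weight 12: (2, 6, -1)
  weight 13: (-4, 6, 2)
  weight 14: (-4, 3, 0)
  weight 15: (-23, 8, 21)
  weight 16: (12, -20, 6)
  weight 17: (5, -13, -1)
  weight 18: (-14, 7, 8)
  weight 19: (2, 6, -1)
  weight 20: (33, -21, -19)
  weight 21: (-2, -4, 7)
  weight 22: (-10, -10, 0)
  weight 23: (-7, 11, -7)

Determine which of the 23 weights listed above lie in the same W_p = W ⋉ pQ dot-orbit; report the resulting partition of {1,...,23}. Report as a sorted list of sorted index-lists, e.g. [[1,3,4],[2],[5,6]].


A_3 Cartan matrix, 3 simple roots permuted; ρ=(1,1,1).

λ_j+ρ reflected into Ā_13 (⟨·,θ^∨⟩≤13); 3-tuples as given:

  1: (4, 4, 1) · 2: (1, 3, 4) · 3: (4, 4, 1) · 4: (6, 0, 6) · 5: (1, 3, 4) · 6: (5, 0, 4) · 7: (4, 4, 1) · 8: (1, 2, 2) · 9: (6, 0, 6) · 10: (5, 0, 4) · 11: (5, 0, 4) · 12: (3, 7, 0) · 13: (3, 7, 0) · 14: (1, 2, 2) · 15: (5, 0, 4) · 16: (6, 0, 6) · 17: (6, 0, 6) · 18: (5, 0, 4) · 19: (3, 7, 0) · 20: (1, 3, 4) · 21: (1, 3, 4) · 22: (4, 4, 1) · 23: (6, 0, 6)

Partition of {1..23} into 6 W_13-dot-orbits:

[[1, 3, 7, 22], [2, 5, 20, 21], [4, 9, 16, 17, 23], [6, 10, 11, 15, 18], [8, 14], [12, 13, 19]]


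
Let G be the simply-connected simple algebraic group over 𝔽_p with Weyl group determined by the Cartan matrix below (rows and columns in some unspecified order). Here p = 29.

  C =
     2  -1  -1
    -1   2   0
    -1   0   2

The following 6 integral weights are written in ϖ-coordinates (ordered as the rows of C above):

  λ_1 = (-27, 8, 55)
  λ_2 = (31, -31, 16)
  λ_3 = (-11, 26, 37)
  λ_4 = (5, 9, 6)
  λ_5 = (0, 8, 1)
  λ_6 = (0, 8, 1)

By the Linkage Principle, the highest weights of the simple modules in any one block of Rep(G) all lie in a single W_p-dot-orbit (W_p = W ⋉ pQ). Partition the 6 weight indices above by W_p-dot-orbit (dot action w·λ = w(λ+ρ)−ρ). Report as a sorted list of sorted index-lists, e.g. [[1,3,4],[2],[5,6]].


A_3 Cartan matrix, 3 simple roots permuted; ρ=(1,1,1).

W_29-reps of the 6 weights in Ā_29 (same 3-coord order as C):

    λ_1 → (1, 9, 2)
    λ_2 → (1, 9, 2)
    λ_3 → (1, 9, 2)
    λ_4 → (6, 10, 7)
    λ_5 → (1, 9, 2)
    λ_6 → (1, 9, 2)

The 6 indices split into 2 linkage classes (same alcove rep ⇔ same W_29-dot-orbit):

[[1, 2, 3, 5, 6], [4]]


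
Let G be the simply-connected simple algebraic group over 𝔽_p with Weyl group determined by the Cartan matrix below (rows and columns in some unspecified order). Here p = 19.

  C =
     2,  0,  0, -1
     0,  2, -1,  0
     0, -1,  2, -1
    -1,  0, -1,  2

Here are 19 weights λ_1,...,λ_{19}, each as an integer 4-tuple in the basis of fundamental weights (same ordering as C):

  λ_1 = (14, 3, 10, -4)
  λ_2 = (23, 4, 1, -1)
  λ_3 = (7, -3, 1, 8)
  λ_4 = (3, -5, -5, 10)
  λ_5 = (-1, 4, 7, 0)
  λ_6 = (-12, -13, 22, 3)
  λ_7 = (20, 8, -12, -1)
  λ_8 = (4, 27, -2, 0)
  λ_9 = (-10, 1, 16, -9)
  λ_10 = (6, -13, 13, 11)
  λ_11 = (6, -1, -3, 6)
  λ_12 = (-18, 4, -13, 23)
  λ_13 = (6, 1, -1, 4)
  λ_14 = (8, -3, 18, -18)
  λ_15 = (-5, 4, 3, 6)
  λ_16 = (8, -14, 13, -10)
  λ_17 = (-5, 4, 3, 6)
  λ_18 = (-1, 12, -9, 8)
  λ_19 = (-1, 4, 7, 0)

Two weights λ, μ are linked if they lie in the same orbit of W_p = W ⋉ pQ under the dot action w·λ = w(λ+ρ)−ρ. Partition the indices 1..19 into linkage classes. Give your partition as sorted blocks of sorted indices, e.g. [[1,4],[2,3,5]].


A_4 Cartan matrix, 4 simple roots permuted; ρ=(1,1,1,1).

Alcove-folded reps (p=19, 19 weights, presented ϖ-order):

    λ_1+ρ ↦ (4, 4, 4, 3)
    λ_2+ρ ↦ (7, 2, 0, 5)
    λ_3+ρ ↦ (8, 2, 0, 9)
    λ_4+ρ ↦ (4, 4, 4, 3)
    λ_5+ρ ↦ (0, 5, 8, 1)
    λ_6+ρ ↦ (4, 4, 4, 3)
    λ_7+ρ ↦ (8, 2, 0, 9)
    λ_8+ρ ↦ (0, 5, 8, 1)
    λ_9+ρ ↦ (8, 2, 0, 9)
    λ_10+ρ ↦ (7, 2, 0, 5)
    λ_11+ρ ↦ (7, 2, 0, 5)
    λ_12+ρ ↦ (7, 2, 0, 5)
    λ_13+ρ ↦ (7, 2, 0, 5)
    λ_14+ρ ↦ (8, 2, 0, 9)
    λ_15+ρ ↦ (4, 5, 4, 3)
    λ_16+ρ ↦ (0, 5, 8, 1)
    λ_17+ρ ↦ (4, 5, 4, 3)
    λ_18+ρ ↦ (0, 5, 8, 1)
    λ_19+ρ ↦ (0, 5, 8, 1)

These 19 weights hit 5 W_19-dot-orbits; sizes (3, 5, 4, 5, 2):

[[1, 4, 6], [2, 10, 11, 12, 13], [3, 7, 9, 14], [5, 8, 16, 18, 19], [15, 17]]


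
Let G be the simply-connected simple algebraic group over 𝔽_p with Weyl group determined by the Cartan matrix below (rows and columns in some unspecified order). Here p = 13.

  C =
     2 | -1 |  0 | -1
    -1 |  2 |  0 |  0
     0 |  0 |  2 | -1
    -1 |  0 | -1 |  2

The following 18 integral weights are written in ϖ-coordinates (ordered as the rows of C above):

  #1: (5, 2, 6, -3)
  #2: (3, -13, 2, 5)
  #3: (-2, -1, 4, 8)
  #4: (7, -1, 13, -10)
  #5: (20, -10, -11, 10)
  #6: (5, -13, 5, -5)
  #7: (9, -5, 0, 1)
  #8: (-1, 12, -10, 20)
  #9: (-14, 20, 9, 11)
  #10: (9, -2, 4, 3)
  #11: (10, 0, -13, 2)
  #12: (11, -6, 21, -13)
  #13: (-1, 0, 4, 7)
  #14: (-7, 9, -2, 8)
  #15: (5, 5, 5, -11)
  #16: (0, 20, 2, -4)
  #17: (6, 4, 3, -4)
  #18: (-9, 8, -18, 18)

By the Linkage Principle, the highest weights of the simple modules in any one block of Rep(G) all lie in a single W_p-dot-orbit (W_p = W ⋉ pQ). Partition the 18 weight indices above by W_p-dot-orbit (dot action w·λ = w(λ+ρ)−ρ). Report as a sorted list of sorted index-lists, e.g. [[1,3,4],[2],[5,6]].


Cartan matrix: type A_4 (|W|=120); un-permuting the 4 rows.

W_13-reps of the 18 weights in Ā_13 (same 4-coord order as C):

  λ_1 → (4, 2, 4, 2) · λ_2 → (6, 4, 1, 2) · λ_3 → (0, 0, 4, 8) · λ_4 → (0, 0, 4, 8) · λ_5 → (6, 4, 1, 2) · λ_6 → (4, 2, 4, 2) · λ_7 → (6, 4, 1, 2) · λ_8 → (0, 0, 4, 8) · λ_9 → (4, 5, 1, 3) · λ_10 → (4, 5, 1, 3) · λ_11 → (1, 1, 1, 9) · λ_12 → (4, 5, 1, 3) · λ_13 → (0, 0, 4, 8) · λ_14 → (6, 4, 1, 2) · λ_15 → (4, 2, 4, 2) · λ_16 → (6, 4, 1, 2) · λ_17 → (4, 5, 1, 3) · λ_18 → (4, 2, 4, 2)

Partition of {1..18} into 5 W_13-dot-orbits:

[[1, 6, 15, 18], [2, 5, 7, 14, 16], [3, 4, 8, 13], [9, 10, 12, 17], [11]]


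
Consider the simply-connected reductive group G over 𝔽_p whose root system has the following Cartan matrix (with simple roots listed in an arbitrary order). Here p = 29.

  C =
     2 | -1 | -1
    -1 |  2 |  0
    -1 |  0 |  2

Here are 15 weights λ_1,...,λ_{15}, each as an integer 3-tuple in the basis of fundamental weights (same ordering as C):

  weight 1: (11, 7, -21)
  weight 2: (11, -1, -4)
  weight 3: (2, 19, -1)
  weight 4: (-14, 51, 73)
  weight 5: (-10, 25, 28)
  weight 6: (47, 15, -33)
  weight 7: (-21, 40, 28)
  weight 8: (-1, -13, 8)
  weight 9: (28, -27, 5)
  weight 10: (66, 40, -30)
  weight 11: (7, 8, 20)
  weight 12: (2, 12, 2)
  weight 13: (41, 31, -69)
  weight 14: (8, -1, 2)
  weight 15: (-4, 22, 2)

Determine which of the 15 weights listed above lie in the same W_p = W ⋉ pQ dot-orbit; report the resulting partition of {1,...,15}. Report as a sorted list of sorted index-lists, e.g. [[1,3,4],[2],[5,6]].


Type A_3, rank 3, |W|=24; reorder rows/cols to standard.

W_29-reps of the 15 weights in Ā_29 (same 3-coord order as C):

    λ_1+ρ ↦ (8, 0, 12)
    λ_2+ρ ↦ (9, 0, 3)
    λ_3+ρ ↦ (3, 20, 0)
    λ_4+ρ ↦ (3, 13, 3)
    λ_5+ρ ↦ (9, 0, 3)
    λ_6+ρ ↦ (3, 13, 3)
    λ_7+ρ ↦ (8, 0, 12)
    λ_8+ρ ↦ (9, 0, 3)
    λ_9+ρ ↦ (3, 20, 0)
    λ_10+ρ ↦ (8, 0, 12)
    λ_11+ρ ↦ (8, 0, 12)
    λ_12+ρ ↦ (3, 13, 3)
    λ_13+ρ ↦ (3, 13, 3)
    λ_14+ρ ↦ (9, 0, 3)
    λ_15+ρ ↦ (3, 20, 0)

The 15 indices split into 4 linkage classes (same alcove rep ⇔ same W_29-dot-orbit):

[[1, 7, 10, 11], [2, 5, 8, 14], [3, 9, 15], [4, 6, 12, 13]]


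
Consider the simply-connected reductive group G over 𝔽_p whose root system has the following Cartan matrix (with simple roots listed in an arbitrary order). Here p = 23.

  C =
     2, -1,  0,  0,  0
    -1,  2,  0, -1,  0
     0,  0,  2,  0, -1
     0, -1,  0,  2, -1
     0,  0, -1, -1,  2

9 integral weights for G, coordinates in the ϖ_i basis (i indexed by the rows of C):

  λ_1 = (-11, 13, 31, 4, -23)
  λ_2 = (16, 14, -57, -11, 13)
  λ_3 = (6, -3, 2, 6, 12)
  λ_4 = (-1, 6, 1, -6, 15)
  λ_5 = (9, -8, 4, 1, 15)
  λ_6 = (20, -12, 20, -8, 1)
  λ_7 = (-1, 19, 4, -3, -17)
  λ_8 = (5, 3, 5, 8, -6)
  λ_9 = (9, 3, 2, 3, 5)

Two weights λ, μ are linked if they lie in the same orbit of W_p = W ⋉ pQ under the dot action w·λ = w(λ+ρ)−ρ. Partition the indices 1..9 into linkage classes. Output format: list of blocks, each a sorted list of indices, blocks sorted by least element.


Cartan matrix: type A_5 (|W|=720); un-permuting the 5 rows.

Ā_23 reps of the 9 weights (A_5, coords as presented):

  1: (6, 4, 1, 4, 5) · 2: (6, 4, 1, 4, 5) · 3: (0, 2, 2, 5, 11) · 4: (0, 2, 2, 5, 11) · 5: (0, 2, 2, 5, 11) · 6: (0, 2, 2, 5, 11) · 7: (0, 2, 2, 5, 11) · 8: (6, 4, 1, 4, 5) · 9: (6, 4, 1, 4, 5)

Linkage partition of the 9 weights (2 classes, p=23):

[[1, 2, 8, 9], [3, 4, 5, 6, 7]]


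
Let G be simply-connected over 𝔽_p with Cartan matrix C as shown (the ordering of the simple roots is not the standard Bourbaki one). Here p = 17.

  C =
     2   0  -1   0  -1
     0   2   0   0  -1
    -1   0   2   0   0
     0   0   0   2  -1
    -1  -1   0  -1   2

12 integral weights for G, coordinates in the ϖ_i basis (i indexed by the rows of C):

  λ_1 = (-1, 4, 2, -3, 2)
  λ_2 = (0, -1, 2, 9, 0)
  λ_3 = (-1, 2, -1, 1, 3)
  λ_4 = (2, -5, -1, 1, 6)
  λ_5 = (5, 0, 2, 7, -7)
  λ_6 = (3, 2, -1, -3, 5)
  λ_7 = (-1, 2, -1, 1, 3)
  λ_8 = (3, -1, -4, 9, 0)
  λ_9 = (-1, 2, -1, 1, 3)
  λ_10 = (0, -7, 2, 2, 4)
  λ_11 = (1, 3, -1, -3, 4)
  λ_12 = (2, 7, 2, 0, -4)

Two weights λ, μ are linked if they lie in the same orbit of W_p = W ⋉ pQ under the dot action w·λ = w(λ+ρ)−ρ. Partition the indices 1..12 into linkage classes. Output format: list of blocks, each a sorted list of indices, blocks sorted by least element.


Cartan matrix: type D_5 (|W|=1920); un-permuting the 5 rows.

Alcove-folded reps (p=17, 12 weights, presented ϖ-order):

  [1] (0, 5, 3, 2, 1);  [2] (1, 0, 3, 10, 1);  [3] (0, 3, 0, 2, 4);  [4] (2, 4, 0, 2, 3);  [5] (0, 5, 3, 2, 1);  [6] (0, 3, 0, 2, 4);  [7] (0, 3, 0, 2, 4);  [8] (1, 0, 3, 10, 1);  [9] (0, 3, 0, 2, 4);  [10] (0, 5, 3, 2, 1);  [11] (2, 4, 0, 2, 3);  [12] (0, 5, 3, 2, 1)

The 12 indices split into 4 linkage classes (same alcove rep ⇔ same W_17-dot-orbit):

[[1, 5, 10, 12], [2, 8], [3, 6, 7, 9], [4, 11]]


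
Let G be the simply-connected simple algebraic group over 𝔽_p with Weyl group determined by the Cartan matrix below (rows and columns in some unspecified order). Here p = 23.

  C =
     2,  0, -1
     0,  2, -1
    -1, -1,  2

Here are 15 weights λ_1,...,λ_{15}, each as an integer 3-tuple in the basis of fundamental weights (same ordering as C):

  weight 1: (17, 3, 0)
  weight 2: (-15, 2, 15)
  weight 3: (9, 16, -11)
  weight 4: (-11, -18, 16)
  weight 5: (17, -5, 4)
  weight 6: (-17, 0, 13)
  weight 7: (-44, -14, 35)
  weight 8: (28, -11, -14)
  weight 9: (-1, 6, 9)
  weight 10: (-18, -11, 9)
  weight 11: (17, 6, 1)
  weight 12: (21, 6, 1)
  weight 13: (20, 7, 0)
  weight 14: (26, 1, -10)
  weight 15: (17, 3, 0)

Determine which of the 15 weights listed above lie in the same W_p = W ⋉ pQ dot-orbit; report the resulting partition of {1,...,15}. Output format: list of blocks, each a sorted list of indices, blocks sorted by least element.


A_3 Cartan matrix, 3 simple roots permuted; ρ=(1,1,1).

Alcove-folded reps (p=23, 15 weights, presented ϖ-order):

  λ_1 → (18, 4, 1)
  λ_2 → (14, 3, 2)
  λ_3 → (0, 7, 10)
  λ_4 → (0, 7, 10)
  λ_5 → (18, 4, 1)
  λ_6 → (14, 1, 1)
  λ_7 → (3, 13, 0)
  λ_8 → (0, 7, 10)
  λ_9 → (0, 7, 10)
  λ_10 → (0, 7, 10)
  λ_11 → (14, 3, 2)
  λ_12 → (14, 1, 1)
  λ_13 → (14, 1, 1)
  λ_14 → (14, 3, 2)
  λ_15 → (18, 4, 1)

These 15 weights hit 5 W_23-dot-orbits; sizes (3, 3, 5, 3, 1):

[[1, 5, 15], [2, 11, 14], [3, 4, 8, 9, 10], [6, 12, 13], [7]]


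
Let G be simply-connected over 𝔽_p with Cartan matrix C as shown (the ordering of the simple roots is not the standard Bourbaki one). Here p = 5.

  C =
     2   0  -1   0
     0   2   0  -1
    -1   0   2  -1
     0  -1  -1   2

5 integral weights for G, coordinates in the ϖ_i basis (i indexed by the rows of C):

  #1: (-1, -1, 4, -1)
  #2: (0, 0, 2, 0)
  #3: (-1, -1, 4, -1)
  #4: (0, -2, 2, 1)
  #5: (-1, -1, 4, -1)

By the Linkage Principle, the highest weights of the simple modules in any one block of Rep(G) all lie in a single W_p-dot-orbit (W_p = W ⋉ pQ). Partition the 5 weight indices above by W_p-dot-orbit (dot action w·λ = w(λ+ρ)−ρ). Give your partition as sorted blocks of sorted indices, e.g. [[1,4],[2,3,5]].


Type A_4, rank 4, |W|=120; reorder rows/cols to standard.

Each λ_j+ρ reduced to Ā_5; 4-tuples below use C's row order:

    λ_1+ρ ↦ (0, 0, 5, 0)
    λ_2+ρ ↦ (0, 0, 3, 1)
    λ_3+ρ ↦ (0, 0, 5, 0)
    λ_4+ρ ↦ (0, 0, 3, 1)
    λ_5+ρ ↦ (0, 0, 5, 0)

Partition of {1..5} into 2 W_5-dot-orbits:

[[1, 3, 5], [2, 4]]
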